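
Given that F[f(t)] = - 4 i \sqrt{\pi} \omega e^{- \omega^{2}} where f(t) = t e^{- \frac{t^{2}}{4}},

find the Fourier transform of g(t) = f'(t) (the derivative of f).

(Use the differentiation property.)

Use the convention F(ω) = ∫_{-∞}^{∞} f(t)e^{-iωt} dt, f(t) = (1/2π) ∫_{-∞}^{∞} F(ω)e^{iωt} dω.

F[g](ω) = 4 \sqrt{\pi} \omega^{2} e^{- \omega^{2}}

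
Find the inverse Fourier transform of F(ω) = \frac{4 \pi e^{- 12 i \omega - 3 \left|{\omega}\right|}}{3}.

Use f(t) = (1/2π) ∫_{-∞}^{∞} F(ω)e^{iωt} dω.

f(t) = \frac{4}{\left(t - 12\right)^{2} + 9}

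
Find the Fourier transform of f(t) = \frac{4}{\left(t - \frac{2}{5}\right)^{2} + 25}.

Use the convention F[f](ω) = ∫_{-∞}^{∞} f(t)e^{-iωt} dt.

F(ω) = \frac{4 \pi e^{- \frac{2 i \omega}{5} - 5 \left|{\omega}\right|}}{5}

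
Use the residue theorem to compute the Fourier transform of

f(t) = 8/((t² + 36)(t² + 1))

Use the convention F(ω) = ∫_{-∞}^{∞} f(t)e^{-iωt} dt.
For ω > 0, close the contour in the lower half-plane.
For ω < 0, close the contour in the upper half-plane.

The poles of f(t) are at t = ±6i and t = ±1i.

Let g(z) = f(z)e^{-iωz}; for large |z| the factor e^{-iωz} decays in the lower half-plane when ω > 0 and in the upper half-plane when ω < 0.

Case ω > 0 (lower half-plane, clockwise contour ⇒ F(ω) = -2πi·ΣRes):
  Res_{z = - 6 i} g(z) = - \frac{2 i e^{- 6 \omega}}{105}
  Res_{z = - i} g(z) = \frac{4 i e^{- \omega}}{35}
  F(ω) = -2πi·ΣRes = \frac{4 \pi \left(6 e^{5 \omega} - 1\right) e^{- 6 \omega}}{105}

Case ω < 0 (upper half-plane, counterclockwise contour ⇒ F(ω) = +2πi·ΣRes):
  Res_{z = 6 i} g(z) = \frac{2 i e^{6 \omega}}{105}
  Res_{z = i} g(z) = - \frac{4 i e^{\omega}}{35}
  F(ω) = 2πi·ΣRes = \frac{4 \pi \left(6 - e^{5 \omega}\right) e^{\omega}}{105}

Both cases combine into a single formula in |ω|:

F(ω) = \frac{4 \pi \left(6 e^{5 \left|{\omega}\right|} - 1\right) e^{- 6 \left|{\omega}\right|}}{105}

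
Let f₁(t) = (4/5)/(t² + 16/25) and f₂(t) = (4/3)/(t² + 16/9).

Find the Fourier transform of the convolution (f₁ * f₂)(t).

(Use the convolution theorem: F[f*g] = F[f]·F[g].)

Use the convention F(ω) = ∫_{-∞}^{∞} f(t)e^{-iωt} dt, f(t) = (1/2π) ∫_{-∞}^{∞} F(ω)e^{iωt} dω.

F[f₁*f₂](ω) = \pi^{2} e^{- \frac{32 \left|{\omega}\right|}{15}}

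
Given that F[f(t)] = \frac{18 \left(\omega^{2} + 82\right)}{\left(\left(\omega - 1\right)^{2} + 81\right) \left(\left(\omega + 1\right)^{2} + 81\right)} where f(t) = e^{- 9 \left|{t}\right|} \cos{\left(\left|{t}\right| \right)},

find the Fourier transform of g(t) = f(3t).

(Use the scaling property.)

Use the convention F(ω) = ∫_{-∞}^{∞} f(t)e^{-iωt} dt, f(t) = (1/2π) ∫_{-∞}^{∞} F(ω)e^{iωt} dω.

F[g](ω) = \frac{54 \left(\omega^{2} + 738\right)}{\omega^{4} + 1440 \omega^{2} + 544644}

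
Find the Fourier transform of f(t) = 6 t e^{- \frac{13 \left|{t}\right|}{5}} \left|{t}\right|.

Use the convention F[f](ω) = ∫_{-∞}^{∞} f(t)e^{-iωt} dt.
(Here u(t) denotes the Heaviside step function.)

F(ω) = \frac{15000 i \omega \left(25 \omega^{2} - 507\right)}{\left(25 \omega^{2} + 169\right)^{3}}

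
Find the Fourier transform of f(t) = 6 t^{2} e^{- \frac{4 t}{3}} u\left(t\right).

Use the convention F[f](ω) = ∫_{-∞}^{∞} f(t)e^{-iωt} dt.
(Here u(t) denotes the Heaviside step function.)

F(ω) = \frac{324}{\left(3 i \omega + 4\right)^{3}}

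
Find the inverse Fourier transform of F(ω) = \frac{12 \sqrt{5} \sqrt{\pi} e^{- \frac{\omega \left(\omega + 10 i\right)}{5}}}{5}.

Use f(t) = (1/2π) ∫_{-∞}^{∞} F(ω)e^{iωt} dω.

f(t) = 6 e^{- \frac{5 \left(t - 2\right)^{2}}{4}}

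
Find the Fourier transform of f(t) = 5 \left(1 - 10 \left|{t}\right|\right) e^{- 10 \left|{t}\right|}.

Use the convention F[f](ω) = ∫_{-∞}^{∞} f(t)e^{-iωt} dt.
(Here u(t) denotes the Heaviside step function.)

F(ω) = \frac{200 \omega^{2}}{\left(\omega^{2} + 100\right)^{2}}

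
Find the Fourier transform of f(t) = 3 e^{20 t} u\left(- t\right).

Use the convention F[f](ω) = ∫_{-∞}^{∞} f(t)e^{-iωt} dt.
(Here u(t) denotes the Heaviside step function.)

F(ω) = - \frac{3}{i \omega - 20}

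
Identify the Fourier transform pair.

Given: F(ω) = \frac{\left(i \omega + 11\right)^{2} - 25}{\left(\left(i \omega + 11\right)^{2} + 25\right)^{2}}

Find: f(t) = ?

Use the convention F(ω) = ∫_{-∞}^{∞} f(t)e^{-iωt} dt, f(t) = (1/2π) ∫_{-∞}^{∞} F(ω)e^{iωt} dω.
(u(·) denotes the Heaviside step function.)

f(t) = t e^{- 11 t} \cos{\left(5 t \right)} u\left(t\right)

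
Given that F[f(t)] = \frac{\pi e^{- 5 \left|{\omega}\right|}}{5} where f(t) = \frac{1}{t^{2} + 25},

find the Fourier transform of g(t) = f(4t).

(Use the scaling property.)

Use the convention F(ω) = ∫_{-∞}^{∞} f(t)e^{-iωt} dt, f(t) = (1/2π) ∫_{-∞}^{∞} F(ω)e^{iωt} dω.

F[g](ω) = \frac{\pi e^{- \frac{5 \left|{\omega}\right|}{4}}}{20}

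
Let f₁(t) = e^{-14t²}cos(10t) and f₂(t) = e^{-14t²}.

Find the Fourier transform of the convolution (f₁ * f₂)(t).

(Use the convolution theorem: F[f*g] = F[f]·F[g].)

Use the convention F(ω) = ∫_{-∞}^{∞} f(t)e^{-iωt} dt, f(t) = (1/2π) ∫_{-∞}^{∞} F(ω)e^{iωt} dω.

F[f₁*f₂](ω) = \frac{\pi \left(e^{\frac{5 \omega}{7}} + 1\right) e^{- \frac{\omega^{2}}{28} - \frac{5 \omega}{14} - \frac{25}{14}}}{28}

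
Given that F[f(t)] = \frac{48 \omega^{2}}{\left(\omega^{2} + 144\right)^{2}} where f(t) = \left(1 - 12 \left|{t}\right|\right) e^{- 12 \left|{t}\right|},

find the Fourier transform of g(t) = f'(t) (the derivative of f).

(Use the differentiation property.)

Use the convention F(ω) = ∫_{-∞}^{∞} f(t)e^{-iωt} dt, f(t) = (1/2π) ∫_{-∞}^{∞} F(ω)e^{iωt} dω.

F[g](ω) = \frac{48 i \omega^{3}}{\left(\omega^{2} + 144\right)^{2}}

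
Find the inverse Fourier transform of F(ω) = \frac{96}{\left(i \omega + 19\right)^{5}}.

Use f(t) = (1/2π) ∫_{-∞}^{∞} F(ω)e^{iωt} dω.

f(t) = 4 t^{4} e^{- 19 t} u\left(t\right)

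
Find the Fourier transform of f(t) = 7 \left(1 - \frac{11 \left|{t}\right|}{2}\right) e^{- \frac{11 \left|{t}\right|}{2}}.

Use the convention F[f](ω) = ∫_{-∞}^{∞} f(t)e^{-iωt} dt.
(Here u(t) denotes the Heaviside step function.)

F(ω) = \frac{2464 \omega^{2}}{\left(4 \omega^{2} + 121\right)^{2}}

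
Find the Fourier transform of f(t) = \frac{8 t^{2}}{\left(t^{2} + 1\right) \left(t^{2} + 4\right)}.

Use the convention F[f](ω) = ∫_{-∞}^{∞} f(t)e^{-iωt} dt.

F(ω) = \frac{8 \pi \left(2 - e^{\left|{\omega}\right|}\right) e^{- 2 \left|{\omega}\right|}}{3}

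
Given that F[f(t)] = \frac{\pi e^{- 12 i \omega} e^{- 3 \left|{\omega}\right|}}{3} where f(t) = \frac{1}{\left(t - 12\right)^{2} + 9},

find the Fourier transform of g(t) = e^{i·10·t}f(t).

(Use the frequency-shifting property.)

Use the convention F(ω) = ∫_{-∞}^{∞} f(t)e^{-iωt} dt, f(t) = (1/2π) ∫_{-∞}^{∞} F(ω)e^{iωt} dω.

F[g](ω) = \frac{\pi e^{- 12 i \left(\omega - 10\right) - 3 \left|{\omega - 10}\right|}}{3}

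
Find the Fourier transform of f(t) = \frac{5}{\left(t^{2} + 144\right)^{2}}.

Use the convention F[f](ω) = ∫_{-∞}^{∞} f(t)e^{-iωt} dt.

F(ω) = \frac{5 \pi \left(12 \left|{\omega}\right| + 1\right) e^{- 12 \left|{\omega}\right|}}{3456}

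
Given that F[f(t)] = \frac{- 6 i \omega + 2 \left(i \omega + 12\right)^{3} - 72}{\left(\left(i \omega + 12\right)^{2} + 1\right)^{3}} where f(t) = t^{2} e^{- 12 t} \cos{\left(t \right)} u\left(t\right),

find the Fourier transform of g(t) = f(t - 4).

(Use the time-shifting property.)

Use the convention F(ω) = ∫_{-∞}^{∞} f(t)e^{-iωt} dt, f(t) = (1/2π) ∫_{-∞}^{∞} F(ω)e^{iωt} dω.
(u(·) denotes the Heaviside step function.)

F[g](ω) = \frac{2 \left(- 3 i \omega + \left(i \omega + 12\right)^{3} - 36\right) e^{- 4 i \omega}}{\left(\left(i \omega + 12\right)^{2} + 1\right)^{3}}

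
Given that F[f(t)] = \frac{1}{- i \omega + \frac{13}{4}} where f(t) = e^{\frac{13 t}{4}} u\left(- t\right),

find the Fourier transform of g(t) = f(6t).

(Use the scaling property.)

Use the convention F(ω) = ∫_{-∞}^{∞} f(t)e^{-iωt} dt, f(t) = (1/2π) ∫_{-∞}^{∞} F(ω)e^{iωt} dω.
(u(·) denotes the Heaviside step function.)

F[g](ω) = - \frac{2}{2 i \omega - 39}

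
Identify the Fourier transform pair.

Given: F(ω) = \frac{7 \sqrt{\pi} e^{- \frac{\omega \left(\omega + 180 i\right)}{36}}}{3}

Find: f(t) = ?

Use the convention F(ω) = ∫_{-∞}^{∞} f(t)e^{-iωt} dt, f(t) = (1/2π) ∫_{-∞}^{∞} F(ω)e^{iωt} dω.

f(t) = 7 e^{- 9 \left(t - 5\right)^{2}}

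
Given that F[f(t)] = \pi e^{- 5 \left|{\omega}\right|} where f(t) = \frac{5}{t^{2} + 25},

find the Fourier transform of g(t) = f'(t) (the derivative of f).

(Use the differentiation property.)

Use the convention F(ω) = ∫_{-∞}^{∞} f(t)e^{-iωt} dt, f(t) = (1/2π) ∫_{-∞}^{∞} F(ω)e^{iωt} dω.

F[g](ω) = i \pi \omega e^{- 5 \left|{\omega}\right|}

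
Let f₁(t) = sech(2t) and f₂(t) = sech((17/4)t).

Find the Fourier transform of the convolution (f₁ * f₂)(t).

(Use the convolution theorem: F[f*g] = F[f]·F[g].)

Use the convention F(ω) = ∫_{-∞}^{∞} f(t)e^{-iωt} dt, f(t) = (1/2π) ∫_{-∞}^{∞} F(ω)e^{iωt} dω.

F[f₁*f₂](ω) = \frac{2 \pi^{2}}{17 \cosh{\left(\frac{2 \pi \omega}{17} \right)} \cosh{\left(\frac{\pi \omega}{4} \right)}}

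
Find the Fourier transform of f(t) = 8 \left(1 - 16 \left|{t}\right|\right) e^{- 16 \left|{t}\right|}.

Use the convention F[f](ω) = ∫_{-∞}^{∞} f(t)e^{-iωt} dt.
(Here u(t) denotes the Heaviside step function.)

F(ω) = \frac{512 \omega^{2}}{\left(\omega^{2} + 256\right)^{2}}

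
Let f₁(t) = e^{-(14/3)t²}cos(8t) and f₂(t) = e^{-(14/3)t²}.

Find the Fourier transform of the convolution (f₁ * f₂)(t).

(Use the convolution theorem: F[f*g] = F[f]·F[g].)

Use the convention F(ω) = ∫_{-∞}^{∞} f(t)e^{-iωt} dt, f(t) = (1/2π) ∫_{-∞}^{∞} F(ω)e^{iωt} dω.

F[f₁*f₂](ω) = \frac{3 \pi \left(e^{\frac{12 \omega}{7}} + 1\right) e^{- \frac{3 \omega^{2}}{28} - \frac{6 \omega}{7} - \frac{24}{7}}}{28}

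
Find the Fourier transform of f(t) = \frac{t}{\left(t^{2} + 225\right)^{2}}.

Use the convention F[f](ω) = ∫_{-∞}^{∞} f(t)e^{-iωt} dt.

F(ω) = - \frac{i \pi \omega e^{- 15 \left|{\omega}\right|}}{30}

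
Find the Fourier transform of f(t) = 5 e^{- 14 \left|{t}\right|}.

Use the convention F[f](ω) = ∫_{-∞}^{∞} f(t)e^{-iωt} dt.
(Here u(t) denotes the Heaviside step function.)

F(ω) = \frac{140}{\omega^{2} + 196}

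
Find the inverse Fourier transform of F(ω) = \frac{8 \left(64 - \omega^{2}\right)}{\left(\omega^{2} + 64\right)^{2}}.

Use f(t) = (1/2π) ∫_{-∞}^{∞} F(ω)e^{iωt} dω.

f(t) = 4 e^{- 8 \left|{t}\right|} \left|{t}\right|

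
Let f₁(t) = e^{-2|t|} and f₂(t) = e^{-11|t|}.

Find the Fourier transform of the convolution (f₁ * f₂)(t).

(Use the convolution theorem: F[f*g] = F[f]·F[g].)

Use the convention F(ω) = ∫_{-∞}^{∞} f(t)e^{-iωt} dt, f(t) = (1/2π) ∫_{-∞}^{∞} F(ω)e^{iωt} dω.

F[f₁*f₂](ω) = \frac{88}{\left(\omega^{2} + 4\right) \left(\omega^{2} + 121\right)}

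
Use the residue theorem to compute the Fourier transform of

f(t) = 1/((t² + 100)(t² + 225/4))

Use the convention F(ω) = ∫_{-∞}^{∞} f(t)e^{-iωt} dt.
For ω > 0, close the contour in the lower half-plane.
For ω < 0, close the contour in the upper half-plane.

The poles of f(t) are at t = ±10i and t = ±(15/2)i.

Let g(z) = f(z)e^{-iωz}; for large |z| the factor e^{-iωz} decays in the lower half-plane when ω > 0 and in the upper half-plane when ω < 0.

Case ω > 0 (lower half-plane, clockwise contour ⇒ F(ω) = -2πi·ΣRes):
  Res_{z = - 10 i} g(z) = - \frac{i e^{- 10 \omega}}{875}
  Res_{z = - \frac{15 i}{2}} g(z) = \frac{4 i e^{- \frac{15 \omega}{2}}}{2625}
  F(ω) = -2πi·ΣRes = - \frac{2 \pi e^{- 10 \omega}}{875} + \frac{8 \pi e^{- \frac{15 \omega}{2}}}{2625}

Case ω < 0 (upper half-plane, counterclockwise contour ⇒ F(ω) = +2πi·ΣRes):
  Res_{z = 10 i} g(z) = \frac{i e^{10 \omega}}{875}
  Res_{z = \frac{15 i}{2}} g(z) = - \frac{4 i e^{\frac{15 \omega}{2}}}{2625}
  F(ω) = 2πi·ΣRes = \frac{2 \pi \left(4 e^{\frac{15 \omega}{2}} - 3 e^{10 \omega}\right)}{2625}

Both cases combine into a single formula in |ω|:

F(ω) = - \frac{2 \pi e^{- 10 \left|{\omega}\right|}}{875} + \frac{8 \pi e^{- \frac{15 \left|{\omega}\right|}{2}}}{2625}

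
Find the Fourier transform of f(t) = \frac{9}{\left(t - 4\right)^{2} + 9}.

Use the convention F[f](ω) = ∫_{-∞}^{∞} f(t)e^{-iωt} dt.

F(ω) = 3 \pi e^{- 4 i \omega - 3 \left|{\omega}\right|}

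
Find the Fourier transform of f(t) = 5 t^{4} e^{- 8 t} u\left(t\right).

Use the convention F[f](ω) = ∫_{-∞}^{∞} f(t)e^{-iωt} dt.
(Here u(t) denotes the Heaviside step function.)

F(ω) = \frac{120}{\left(i \omega + 8\right)^{5}}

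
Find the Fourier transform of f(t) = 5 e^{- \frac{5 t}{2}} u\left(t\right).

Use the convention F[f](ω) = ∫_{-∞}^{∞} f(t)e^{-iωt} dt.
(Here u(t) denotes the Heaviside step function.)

F(ω) = \frac{10}{2 i \omega + 5}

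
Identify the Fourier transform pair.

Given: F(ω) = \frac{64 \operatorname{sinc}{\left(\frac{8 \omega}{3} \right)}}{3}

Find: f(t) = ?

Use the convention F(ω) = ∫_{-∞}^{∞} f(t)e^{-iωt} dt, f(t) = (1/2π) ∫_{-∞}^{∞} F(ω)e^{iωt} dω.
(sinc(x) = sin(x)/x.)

f(t) = 4 \left(\begin{cases} 1 & \text{for}\: \left|{t}\right| < \frac{8}{3} \\0 & \text{otherwise} \end{cases}\right)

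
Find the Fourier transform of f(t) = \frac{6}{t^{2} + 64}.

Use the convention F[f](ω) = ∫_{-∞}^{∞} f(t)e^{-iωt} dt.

F(ω) = \frac{3 \pi e^{- 8 \left|{\omega}\right|}}{4}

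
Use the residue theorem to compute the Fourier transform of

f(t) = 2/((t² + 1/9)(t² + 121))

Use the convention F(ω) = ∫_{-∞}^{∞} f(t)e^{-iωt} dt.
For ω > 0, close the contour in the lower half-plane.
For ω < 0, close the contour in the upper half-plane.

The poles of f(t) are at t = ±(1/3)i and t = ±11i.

Let g(z) = f(z)e^{-iωz}; for large |z| the factor e^{-iωz} decays in the lower half-plane when ω > 0 and in the upper half-plane when ω < 0.

Case ω > 0 (lower half-plane, clockwise contour ⇒ F(ω) = -2πi·ΣRes):
  Res_{z = - \frac{i}{3}} g(z) = \frac{27 i e^{- \frac{\omega}{3}}}{1088}
  Res_{z = - 11 i} g(z) = - \frac{9 i e^{- 11 \omega}}{11968}
  F(ω) = -2πi·ΣRes = - \frac{9 \pi e^{- 11 \omega}}{5984} + \frac{27 \pi e^{- \frac{\omega}{3}}}{544}

Case ω < 0 (upper half-plane, counterclockwise contour ⇒ F(ω) = +2πi·ΣRes):
  Res_{z = \frac{i}{3}} g(z) = - \frac{27 i e^{\frac{\omega}{3}}}{1088}
  Res_{z = 11 i} g(z) = \frac{9 i e^{11 \omega}}{11968}
  F(ω) = 2πi·ΣRes = \frac{9 \pi \left(33 e^{\frac{\omega}{3}} - e^{11 \omega}\right)}{5984}

Both cases combine into a single formula in |ω|:

F(ω) = - \frac{9 \pi e^{- 11 \left|{\omega}\right|}}{5984} + \frac{27 \pi e^{- \frac{\left|{\omega}\right|}{3}}}{544}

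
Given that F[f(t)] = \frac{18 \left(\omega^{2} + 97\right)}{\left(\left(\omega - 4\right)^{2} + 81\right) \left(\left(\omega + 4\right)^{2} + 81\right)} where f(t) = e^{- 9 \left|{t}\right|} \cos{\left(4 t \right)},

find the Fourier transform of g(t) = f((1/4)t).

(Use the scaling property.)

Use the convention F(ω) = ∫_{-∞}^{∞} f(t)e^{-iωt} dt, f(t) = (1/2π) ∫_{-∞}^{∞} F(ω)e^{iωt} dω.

F[g](ω) = \frac{72 \left(16 \omega^{2} + 97\right)}{256 \omega^{4} + 2080 \omega^{2} + 9409}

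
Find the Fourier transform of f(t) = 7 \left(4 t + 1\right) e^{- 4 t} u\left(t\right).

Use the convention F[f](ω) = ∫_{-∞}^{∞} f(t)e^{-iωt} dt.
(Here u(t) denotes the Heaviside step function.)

F(ω) = \frac{7 \left(- i \omega - 8\right)}{\omega^{2} - 8 i \omega - 16}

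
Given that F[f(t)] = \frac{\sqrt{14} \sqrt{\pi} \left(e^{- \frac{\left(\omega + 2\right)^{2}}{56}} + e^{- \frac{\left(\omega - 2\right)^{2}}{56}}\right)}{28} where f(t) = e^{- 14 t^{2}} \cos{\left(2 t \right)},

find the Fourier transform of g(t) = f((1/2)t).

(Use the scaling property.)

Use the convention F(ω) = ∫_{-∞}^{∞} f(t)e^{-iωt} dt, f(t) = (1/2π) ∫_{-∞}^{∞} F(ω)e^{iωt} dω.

F[g](ω) = \frac{\sqrt{14} \sqrt{\pi} \left(e^{\frac{2 \omega}{7}} + 1\right) e^{- \frac{\omega^{2}}{14} - \frac{\omega}{7} - \frac{1}{14}}}{14}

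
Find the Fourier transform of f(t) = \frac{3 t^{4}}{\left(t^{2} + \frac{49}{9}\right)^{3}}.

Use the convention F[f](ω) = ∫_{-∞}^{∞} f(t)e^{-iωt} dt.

F(ω) = \frac{\pi \left(49 \omega^{2} - 105 \left|{\omega}\right| + 27\right) e^{- \frac{7 \left|{\omega}\right|}{3}}}{56}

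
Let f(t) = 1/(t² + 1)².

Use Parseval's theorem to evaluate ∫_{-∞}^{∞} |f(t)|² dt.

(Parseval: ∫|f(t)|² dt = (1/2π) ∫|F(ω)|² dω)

∫|f(t)|² dt = \frac{5 \pi}{16}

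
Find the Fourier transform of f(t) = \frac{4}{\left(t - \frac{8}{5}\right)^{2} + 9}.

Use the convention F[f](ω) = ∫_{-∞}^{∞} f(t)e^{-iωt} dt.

F(ω) = \frac{4 \pi e^{- \frac{8 i \omega}{5} - 3 \left|{\omega}\right|}}{3}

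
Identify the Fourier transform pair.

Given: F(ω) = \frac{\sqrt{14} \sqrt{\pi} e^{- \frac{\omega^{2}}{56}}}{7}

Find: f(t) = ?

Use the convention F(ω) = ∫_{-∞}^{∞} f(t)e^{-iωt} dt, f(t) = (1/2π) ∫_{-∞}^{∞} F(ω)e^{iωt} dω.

f(t) = 2 e^{- 14 t^{2}}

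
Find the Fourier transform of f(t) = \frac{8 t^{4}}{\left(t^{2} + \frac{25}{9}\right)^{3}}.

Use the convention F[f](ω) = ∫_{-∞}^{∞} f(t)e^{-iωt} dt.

F(ω) = \frac{\pi \left(25 \omega^{2} - 75 \left|{\omega}\right| + 27\right) e^{- \frac{5 \left|{\omega}\right|}{3}}}{15}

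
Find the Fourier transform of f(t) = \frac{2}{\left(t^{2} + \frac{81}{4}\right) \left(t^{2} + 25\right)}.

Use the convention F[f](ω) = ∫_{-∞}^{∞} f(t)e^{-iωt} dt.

F(ω) = - \frac{8 \pi e^{- 5 \left|{\omega}\right|}}{95} + \frac{16 \pi e^{- \frac{9 \left|{\omega}\right|}{2}}}{171}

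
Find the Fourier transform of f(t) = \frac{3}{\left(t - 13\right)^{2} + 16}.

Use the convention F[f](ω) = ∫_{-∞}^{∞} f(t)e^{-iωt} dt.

F(ω) = \frac{3 \pi e^{- 13 i \omega - 4 \left|{\omega}\right|}}{4}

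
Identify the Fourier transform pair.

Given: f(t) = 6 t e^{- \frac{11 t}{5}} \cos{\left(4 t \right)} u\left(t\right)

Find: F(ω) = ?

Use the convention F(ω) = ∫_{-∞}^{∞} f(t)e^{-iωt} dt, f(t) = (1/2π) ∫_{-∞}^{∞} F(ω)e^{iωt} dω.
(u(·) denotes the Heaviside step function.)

F(ω) = \frac{150 \left(\left(5 i \omega + 11\right)^{2} - 400\right)}{\left(\left(5 i \omega + 11\right)^{2} + 400\right)^{2}}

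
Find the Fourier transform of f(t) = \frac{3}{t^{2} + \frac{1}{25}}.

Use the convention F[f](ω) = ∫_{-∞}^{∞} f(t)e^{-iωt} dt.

F(ω) = 15 \pi e^{- \frac{\left|{\omega}\right|}{5}}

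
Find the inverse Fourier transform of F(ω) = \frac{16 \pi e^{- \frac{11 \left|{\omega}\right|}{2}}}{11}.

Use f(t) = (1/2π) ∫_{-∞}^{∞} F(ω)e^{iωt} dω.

f(t) = \frac{8}{t^{2} + \frac{121}{4}}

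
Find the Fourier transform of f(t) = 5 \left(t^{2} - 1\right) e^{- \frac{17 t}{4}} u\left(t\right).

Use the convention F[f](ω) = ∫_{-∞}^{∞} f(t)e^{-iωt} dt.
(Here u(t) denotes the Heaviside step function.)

F(ω) = \frac{20 \left(128 i \omega - \left(4 i \omega + 17\right)^{3} + 544\right)}{\left(4 i \omega + 17\right)^{4}}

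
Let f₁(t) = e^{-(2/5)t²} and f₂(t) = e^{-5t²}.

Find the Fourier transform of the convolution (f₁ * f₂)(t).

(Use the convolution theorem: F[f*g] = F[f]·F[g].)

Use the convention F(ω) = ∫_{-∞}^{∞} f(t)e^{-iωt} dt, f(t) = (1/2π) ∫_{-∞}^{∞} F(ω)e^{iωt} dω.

F[f₁*f₂](ω) = \frac{\sqrt{2} \pi e^{- \frac{27 \omega^{2}}{40}}}{2}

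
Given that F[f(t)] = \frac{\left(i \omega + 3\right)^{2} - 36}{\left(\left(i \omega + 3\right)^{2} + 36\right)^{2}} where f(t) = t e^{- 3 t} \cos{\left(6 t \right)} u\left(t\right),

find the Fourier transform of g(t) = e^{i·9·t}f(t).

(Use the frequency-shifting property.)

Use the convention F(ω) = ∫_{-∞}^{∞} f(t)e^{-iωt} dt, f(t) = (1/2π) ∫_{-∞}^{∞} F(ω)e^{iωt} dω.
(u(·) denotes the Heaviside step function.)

F[g](ω) = \frac{\left(i \left(\omega - 9\right) + 3\right)^{2} - 36}{\left(\left(i \left(\omega - 9\right) + 3\right)^{2} + 36\right)^{2}}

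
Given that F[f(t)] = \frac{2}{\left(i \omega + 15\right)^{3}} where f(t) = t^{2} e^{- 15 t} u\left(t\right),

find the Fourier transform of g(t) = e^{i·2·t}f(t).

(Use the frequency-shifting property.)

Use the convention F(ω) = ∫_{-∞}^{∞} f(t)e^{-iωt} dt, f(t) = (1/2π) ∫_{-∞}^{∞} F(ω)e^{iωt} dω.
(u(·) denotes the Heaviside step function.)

F[g](ω) = \frac{2}{\left(i \left(\omega - 2\right) + 15\right)^{3}}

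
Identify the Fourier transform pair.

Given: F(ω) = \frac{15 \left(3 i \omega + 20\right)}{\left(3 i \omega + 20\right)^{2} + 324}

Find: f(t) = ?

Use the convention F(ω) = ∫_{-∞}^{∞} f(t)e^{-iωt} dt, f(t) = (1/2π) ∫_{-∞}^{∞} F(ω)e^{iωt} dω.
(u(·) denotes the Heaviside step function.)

f(t) = 5 e^{- \frac{20 t}{3}} \cos{\left(6 t \right)} u\left(t\right)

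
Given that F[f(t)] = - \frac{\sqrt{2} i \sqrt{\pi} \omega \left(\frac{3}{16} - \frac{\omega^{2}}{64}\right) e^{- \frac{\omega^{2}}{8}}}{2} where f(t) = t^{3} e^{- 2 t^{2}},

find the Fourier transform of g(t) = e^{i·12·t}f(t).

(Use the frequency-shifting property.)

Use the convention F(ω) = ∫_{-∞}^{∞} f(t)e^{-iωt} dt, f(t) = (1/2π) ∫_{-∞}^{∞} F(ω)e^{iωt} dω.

F[g](ω) = \frac{\sqrt{2} i \sqrt{\pi} \left(\omega - 12\right) \left(\left(\omega - 12\right)^{2} - 12\right) e^{- \frac{\left(\omega - 12\right)^{2}}{8}}}{128}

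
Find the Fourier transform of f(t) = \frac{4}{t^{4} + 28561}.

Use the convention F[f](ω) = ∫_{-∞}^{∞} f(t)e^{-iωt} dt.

F(ω) = \frac{4 \pi e^{- \frac{13 \sqrt{2} \left|{\omega}\right|}{2}} \sin{\left(\frac{13 \sqrt{2} \left|{\omega}\right|}{2} + \frac{\pi}{4} \right)}}{2197}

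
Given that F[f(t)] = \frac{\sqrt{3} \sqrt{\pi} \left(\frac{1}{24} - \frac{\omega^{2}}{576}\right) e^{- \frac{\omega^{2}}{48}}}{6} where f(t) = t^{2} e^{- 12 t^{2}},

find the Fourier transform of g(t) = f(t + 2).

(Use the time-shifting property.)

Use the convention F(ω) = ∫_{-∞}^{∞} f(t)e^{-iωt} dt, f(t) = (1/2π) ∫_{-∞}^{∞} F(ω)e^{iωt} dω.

F[g](ω) = \frac{\sqrt{3} \sqrt{\pi} \left(24 - \omega^{2}\right) e^{\frac{\omega \left(- \omega + 96 i\right)}{48}}}{3456}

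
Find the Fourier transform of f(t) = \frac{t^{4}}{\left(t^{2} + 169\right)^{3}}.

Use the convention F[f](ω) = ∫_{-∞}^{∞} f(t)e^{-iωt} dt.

F(ω) = \frac{\pi \left(169 \omega^{2} - 65 \left|{\omega}\right| + 3\right) e^{- 13 \left|{\omega}\right|}}{104}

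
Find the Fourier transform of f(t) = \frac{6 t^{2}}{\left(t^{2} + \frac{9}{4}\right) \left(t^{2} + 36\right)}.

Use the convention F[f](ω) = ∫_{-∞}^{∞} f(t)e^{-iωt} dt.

F(ω) = \frac{16 \pi e^{- 6 \left|{\omega}\right|}}{15} - \frac{4 \pi e^{- \frac{3 \left|{\omega}\right|}{2}}}{15}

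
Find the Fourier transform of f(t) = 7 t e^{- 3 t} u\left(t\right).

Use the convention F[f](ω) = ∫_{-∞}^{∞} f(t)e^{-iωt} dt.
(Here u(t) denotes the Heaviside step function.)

F(ω) = \frac{7}{\left(i \omega + 3\right)^{2}}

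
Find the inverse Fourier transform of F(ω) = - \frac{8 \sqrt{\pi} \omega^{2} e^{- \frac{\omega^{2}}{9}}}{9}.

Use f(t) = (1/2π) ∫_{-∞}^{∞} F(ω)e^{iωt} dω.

f(t) = 3 \left(9 t^{2} - 2\right) e^{- \frac{9 t^{2}}{4}}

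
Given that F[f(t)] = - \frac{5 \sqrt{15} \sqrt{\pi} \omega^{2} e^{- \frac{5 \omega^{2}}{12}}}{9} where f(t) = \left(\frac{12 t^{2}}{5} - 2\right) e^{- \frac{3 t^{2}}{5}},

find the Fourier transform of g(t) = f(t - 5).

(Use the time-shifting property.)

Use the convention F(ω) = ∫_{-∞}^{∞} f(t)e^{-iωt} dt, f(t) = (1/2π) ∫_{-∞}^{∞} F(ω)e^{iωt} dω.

F[g](ω) = - \frac{5 \sqrt{15} \sqrt{\pi} \omega^{2} e^{- 5 \omega \left(\frac{\omega}{12} + i\right)}}{9}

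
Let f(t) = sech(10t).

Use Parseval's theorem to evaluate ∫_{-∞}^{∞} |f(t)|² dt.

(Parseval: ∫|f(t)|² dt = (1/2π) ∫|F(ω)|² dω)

∫|f(t)|² dt = \frac{1}{5}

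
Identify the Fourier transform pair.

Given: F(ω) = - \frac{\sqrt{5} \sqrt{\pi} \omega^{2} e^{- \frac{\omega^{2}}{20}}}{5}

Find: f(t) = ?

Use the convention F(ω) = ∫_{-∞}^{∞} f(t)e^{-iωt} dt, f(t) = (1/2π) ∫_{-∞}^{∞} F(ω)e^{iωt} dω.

f(t) = 5 \left(20 t^{2} - 2\right) e^{- 5 t^{2}}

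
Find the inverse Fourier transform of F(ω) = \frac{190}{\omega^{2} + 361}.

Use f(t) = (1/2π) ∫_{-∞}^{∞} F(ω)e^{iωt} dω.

f(t) = 5 e^{- 19 \left|{t}\right|}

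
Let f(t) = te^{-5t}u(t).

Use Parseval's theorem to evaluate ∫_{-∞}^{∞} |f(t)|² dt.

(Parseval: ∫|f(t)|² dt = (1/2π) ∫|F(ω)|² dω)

∫|f(t)|² dt = \frac{1}{500}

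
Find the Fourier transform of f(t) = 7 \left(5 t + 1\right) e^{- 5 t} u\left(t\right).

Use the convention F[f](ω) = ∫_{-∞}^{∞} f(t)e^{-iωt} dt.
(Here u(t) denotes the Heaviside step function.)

F(ω) = \frac{7 \left(- i \omega - 10\right)}{\omega^{2} - 10 i \omega - 25}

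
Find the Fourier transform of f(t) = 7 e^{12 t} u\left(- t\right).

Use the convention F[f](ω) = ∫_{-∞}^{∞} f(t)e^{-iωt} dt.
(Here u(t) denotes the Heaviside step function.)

F(ω) = - \frac{7}{i \omega - 12}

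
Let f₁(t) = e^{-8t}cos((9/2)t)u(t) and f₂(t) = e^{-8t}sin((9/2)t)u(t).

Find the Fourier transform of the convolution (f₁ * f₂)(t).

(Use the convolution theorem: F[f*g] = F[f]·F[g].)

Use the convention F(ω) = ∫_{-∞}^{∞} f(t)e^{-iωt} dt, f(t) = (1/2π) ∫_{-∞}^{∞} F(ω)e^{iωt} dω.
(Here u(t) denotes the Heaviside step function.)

F[f₁*f₂](ω) = \frac{72 \left(i \omega + 8\right)}{\left(4 \left(i \omega + 8\right)^{2} + 81\right)^{2}}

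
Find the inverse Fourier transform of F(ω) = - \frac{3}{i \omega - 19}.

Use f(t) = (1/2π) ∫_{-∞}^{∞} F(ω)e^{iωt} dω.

f(t) = 3 e^{19 t} u\left(- t\right)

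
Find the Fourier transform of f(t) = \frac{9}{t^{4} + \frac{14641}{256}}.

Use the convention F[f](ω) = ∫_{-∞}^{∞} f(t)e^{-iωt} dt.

F(ω) = \frac{576 \pi e^{- \frac{11 \sqrt{2} \left|{\omega}\right|}{8}} \sin{\left(\frac{11 \sqrt{2} \left|{\omega}\right|}{8} + \frac{\pi}{4} \right)}}{1331}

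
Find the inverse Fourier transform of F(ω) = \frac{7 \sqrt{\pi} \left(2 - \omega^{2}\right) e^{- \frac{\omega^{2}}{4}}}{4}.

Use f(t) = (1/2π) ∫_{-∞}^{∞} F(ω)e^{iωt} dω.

f(t) = 7 t^{2} e^{- t^{2}}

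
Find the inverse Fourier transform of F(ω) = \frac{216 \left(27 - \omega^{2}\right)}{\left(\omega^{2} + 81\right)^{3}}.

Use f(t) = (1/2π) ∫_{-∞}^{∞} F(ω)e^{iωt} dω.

f(t) = 2 t^{2} e^{- 9 \left|{t}\right|}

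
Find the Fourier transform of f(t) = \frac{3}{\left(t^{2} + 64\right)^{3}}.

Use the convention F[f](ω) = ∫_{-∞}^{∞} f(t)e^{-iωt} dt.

F(ω) = \frac{3 \pi \left(64 \omega^{2} + 24 \left|{\omega}\right| + 3\right) e^{- 8 \left|{\omega}\right|}}{262144}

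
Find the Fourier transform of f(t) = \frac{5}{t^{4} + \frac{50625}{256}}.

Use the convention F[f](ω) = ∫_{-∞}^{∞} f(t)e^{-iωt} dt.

F(ω) = \frac{64 \pi e^{- \frac{15 \sqrt{2} \left|{\omega}\right|}{8}} \sin{\left(\frac{15 \sqrt{2} \left|{\omega}\right|}{8} + \frac{\pi}{4} \right)}}{675}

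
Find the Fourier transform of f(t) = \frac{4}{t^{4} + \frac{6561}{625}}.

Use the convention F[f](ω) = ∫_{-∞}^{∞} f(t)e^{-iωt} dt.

F(ω) = \frac{500 \pi e^{- \frac{9 \sqrt{2} \left|{\omega}\right|}{10}} \sin{\left(\frac{9 \sqrt{2} \left|{\omega}\right|}{10} + \frac{\pi}{4} \right)}}{729}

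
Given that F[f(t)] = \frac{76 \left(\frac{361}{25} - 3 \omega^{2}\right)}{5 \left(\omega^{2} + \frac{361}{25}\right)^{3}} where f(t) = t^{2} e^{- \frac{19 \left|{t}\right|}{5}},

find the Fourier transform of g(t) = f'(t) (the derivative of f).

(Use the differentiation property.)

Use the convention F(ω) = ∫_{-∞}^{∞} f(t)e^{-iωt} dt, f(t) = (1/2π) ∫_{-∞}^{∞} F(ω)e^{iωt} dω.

F[g](ω) = - \frac{9500 i \omega \left(75 \omega^{2} - 361\right)}{\left(25 \omega^{2} + 361\right)^{3}}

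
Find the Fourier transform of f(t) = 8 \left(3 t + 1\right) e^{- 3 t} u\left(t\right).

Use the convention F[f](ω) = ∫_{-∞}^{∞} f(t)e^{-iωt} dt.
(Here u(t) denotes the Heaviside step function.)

F(ω) = \frac{8 \left(- i \omega - 6\right)}{\omega^{2} - 6 i \omega - 9}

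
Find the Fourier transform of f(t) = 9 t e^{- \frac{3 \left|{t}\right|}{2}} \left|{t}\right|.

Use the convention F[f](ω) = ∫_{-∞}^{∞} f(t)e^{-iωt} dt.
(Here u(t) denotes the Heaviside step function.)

F(ω) = \frac{576 i \omega \left(4 \omega^{2} - 27\right)}{\left(4 \omega^{2} + 9\right)^{3}}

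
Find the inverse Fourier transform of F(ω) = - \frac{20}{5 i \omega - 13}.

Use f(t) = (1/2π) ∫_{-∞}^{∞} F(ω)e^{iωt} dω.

f(t) = 4 e^{\frac{13 t}{5}} u\left(- t\right)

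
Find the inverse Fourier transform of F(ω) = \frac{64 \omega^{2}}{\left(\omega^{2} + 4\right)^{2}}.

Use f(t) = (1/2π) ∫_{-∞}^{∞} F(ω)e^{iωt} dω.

f(t) = 8 \left(1 - 2 \left|{t}\right|\right) e^{- 2 \left|{t}\right|}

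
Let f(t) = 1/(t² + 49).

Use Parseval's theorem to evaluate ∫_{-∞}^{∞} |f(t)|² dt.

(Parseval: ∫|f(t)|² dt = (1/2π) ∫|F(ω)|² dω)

∫|f(t)|² dt = \frac{\pi}{686}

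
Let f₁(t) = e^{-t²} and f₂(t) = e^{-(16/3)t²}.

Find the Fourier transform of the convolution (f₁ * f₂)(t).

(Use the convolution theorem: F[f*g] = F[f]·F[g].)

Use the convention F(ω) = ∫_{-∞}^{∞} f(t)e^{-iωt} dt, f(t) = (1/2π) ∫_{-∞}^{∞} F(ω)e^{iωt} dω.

F[f₁*f₂](ω) = \frac{\sqrt{3} \pi e^{- \frac{19 \omega^{2}}{64}}}{4}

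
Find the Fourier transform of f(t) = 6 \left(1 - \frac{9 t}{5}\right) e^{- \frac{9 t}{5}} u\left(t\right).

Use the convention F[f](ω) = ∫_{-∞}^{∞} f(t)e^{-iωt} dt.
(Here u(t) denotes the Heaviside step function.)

F(ω) = \frac{150 i \omega}{- 25 \omega^{2} + 90 i \omega + 81}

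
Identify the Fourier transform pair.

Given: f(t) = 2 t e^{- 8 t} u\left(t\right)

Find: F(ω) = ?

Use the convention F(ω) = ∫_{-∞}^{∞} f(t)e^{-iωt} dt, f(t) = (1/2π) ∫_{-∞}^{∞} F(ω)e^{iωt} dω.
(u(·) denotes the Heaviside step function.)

F(ω) = \frac{2}{\left(i \omega + 8\right)^{2}}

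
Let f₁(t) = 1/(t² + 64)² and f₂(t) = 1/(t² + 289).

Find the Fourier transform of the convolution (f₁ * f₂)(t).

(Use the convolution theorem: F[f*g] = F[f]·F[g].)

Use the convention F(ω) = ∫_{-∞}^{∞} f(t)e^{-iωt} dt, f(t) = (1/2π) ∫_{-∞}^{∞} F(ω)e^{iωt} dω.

F[f₁*f₂](ω) = \frac{\pi^{2} \left(8 \left|{\omega}\right| + 1\right) e^{- 25 \left|{\omega}\right|}}{17408}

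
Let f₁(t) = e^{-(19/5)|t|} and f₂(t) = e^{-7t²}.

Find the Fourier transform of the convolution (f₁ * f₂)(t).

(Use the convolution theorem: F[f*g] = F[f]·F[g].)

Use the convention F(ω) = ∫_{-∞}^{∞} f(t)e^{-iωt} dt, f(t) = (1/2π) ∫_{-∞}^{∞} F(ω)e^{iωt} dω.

F[f₁*f₂](ω) = \frac{190 \sqrt{7} \sqrt{\pi} e^{- \frac{\omega^{2}}{28}}}{7 \left(25 \omega^{2} + 361\right)}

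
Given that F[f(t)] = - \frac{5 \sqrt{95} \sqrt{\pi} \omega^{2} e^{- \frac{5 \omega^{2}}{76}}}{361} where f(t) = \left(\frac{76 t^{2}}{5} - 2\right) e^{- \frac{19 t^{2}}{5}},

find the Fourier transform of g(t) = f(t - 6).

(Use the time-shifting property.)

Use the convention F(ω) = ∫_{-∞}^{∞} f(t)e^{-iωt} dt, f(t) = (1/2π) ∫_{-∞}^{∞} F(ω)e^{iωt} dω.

F[g](ω) = - \frac{5 \sqrt{95} \sqrt{\pi} \omega^{2} e^{- \frac{\omega \left(5 \omega + 456 i\right)}{76}}}{361}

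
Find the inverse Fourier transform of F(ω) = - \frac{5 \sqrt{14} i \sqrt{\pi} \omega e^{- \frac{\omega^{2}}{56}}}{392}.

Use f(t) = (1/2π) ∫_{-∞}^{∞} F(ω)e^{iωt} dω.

f(t) = 5 t e^{- 14 t^{2}}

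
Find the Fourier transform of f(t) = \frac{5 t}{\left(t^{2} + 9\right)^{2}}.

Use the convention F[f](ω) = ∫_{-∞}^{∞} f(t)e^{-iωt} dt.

F(ω) = - \frac{5 i \pi \omega e^{- 3 \left|{\omega}\right|}}{6}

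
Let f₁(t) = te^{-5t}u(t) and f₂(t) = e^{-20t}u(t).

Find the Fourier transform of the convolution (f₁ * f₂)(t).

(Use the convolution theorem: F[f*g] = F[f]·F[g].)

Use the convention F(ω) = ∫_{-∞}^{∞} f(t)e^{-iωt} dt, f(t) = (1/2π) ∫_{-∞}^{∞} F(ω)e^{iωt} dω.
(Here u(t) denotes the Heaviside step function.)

F[f₁*f₂](ω) = \frac{1}{\left(i \omega + 5\right)^{2} \left(i \omega + 20\right)}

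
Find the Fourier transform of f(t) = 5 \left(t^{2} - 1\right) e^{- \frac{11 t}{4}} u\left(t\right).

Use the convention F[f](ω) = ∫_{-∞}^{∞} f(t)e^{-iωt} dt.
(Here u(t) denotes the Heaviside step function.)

F(ω) = \frac{20 \left(128 i \omega - \left(4 i \omega + 11\right)^{3} + 352\right)}{\left(4 i \omega + 11\right)^{4}}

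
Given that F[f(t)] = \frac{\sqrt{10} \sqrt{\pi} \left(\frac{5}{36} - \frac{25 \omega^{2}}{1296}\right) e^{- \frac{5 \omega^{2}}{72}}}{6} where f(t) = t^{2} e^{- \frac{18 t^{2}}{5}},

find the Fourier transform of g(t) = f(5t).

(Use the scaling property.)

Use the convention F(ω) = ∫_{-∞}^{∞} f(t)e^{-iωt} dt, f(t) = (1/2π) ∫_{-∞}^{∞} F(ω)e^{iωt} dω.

F[g](ω) = \frac{\sqrt{10} \sqrt{\pi} \left(180 - \omega^{2}\right) e^{- \frac{\omega^{2}}{360}}}{38880}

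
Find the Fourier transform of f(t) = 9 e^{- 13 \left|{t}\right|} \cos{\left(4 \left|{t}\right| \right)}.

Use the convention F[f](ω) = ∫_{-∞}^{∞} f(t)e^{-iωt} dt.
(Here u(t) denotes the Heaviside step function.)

F(ω) = \frac{234 \left(\omega^{2} + 185\right)}{\omega^{4} + 306 \omega^{2} + 34225}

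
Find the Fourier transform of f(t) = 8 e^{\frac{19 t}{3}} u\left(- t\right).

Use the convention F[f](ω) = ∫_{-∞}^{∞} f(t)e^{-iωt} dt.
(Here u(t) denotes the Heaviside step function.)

F(ω) = - \frac{24}{3 i \omega - 19}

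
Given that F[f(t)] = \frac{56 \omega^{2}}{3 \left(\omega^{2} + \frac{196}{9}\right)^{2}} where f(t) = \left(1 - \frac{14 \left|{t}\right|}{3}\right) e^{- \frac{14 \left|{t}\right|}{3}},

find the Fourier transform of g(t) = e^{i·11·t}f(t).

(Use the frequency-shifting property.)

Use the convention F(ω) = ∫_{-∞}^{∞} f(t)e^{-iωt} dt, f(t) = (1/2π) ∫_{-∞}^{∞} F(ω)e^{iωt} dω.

F[g](ω) = \frac{1512 \left(\omega - 11\right)^{2}}{\left(9 \left(\omega - 11\right)^{2} + 196\right)^{2}}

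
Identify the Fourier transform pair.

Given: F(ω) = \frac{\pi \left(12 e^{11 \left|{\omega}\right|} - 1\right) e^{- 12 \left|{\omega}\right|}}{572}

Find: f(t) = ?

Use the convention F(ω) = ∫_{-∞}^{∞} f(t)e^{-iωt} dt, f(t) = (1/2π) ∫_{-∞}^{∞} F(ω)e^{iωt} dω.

f(t) = \frac{3}{\left(t^{2} + 1\right) \left(t^{2} + 144\right)}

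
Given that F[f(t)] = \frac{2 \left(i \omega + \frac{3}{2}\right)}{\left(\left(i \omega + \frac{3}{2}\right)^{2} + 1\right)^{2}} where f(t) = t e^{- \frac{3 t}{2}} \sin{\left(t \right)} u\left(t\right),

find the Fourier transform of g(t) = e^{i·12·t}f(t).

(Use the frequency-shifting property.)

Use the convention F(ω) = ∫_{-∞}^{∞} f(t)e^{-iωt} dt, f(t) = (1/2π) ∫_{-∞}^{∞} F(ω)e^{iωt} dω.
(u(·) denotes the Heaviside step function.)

F[g](ω) = \frac{16 \left(2 i \left(\omega - 12\right) + 3\right)}{\left(\left(2 i \left(\omega - 12\right) + 3\right)^{2} + 4\right)^{2}}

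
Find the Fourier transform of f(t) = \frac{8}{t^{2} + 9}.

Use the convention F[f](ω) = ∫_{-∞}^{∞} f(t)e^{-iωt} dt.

F(ω) = \frac{8 \pi e^{- 3 \left|{\omega}\right|}}{3}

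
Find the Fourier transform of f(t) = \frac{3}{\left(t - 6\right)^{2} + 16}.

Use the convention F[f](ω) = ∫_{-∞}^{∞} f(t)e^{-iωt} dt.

F(ω) = \frac{3 \pi e^{- 6 i \omega - 4 \left|{\omega}\right|}}{4}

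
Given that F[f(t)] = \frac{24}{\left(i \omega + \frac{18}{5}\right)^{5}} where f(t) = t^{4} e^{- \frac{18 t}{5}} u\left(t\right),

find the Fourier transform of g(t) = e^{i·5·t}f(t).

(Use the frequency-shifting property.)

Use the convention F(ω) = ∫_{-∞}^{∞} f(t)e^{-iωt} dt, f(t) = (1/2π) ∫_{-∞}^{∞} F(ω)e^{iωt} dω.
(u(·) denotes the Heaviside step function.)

F[g](ω) = \frac{75000}{\left(5 i \left(\omega - 5\right) + 18\right)^{5}}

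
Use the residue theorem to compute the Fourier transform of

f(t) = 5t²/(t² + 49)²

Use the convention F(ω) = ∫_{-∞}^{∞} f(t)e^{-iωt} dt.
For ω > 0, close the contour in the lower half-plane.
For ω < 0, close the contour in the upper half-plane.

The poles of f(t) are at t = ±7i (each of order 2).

Let g(z) = f(z)e^{-iωz}; for large |z| the factor e^{-iωz} decays in the lower half-plane when ω > 0 and in the upper half-plane when ω < 0.

Case ω > 0 (lower half-plane, clockwise contour ⇒ F(ω) = -2πi·ΣRes):
  Res_{z = - 7 i} g(z) = \frac{5 i \left(1 - 7 \omega\right) e^{- 7 \omega}}{28} (pole of order 2)
  F(ω) = -2πi·ΣRes = \frac{5 \pi \left(1 - 7 \omega\right) e^{- 7 \omega}}{14}

Case ω < 0 (upper half-plane, counterclockwise contour ⇒ F(ω) = +2πi·ΣRes):
  Res_{z = 7 i} g(z) = \frac{5 i \left(- 7 \omega - 1\right) e^{7 \omega}}{28} (pole of order 2)
  F(ω) = 2πi·ΣRes = \frac{5 \pi \left(7 \omega + 1\right) e^{7 \omega}}{14}

Both cases combine into a single formula in |ω|:

F(ω) = \frac{5 \pi \left(1 - 7 \left|{\omega}\right|\right) e^{- 7 \left|{\omega}\right|}}{14}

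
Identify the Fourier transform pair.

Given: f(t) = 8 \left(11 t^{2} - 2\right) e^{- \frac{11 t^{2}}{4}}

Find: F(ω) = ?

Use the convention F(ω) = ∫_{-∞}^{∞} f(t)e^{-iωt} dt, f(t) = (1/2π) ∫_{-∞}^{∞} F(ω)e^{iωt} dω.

F(ω) = - \frac{64 \sqrt{11} \sqrt{\pi} \omega^{2} e^{- \frac{\omega^{2}}{11}}}{121}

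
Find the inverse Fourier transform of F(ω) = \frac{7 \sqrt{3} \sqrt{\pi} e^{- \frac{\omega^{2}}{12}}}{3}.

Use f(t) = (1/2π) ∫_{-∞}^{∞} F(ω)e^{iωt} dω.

f(t) = 7 e^{- 3 t^{2}}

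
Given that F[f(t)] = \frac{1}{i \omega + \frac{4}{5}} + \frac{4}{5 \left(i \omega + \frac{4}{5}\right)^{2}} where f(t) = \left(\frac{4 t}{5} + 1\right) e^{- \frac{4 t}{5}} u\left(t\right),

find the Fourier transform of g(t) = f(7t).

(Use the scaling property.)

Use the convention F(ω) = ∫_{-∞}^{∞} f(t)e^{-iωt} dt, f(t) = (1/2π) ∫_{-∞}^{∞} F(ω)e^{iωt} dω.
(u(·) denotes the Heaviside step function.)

F[g](ω) = \frac{5 \left(- 5 i \omega - 56\right)}{25 \omega^{2} - 280 i \omega - 784}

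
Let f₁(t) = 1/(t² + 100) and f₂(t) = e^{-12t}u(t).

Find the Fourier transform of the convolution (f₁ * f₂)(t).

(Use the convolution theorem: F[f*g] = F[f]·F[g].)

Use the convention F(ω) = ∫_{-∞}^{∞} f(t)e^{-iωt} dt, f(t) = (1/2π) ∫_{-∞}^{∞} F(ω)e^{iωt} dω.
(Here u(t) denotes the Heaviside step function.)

F[f₁*f₂](ω) = \frac{\pi e^{- 10 \left|{\omega}\right|}}{10 \left(i \omega + 12\right)}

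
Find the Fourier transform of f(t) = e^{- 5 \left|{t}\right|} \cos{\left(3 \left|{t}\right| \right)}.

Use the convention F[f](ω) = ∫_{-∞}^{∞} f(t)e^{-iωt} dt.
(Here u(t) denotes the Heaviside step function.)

F(ω) = \frac{10 \left(\omega^{2} + 34\right)}{\omega^{4} + 32 \omega^{2} + 1156}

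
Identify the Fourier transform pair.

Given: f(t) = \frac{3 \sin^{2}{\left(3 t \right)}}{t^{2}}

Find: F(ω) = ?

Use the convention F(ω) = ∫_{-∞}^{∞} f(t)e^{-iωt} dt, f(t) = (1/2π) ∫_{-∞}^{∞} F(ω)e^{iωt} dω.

F(ω) = \begin{cases} \frac{3 \pi \left(6 - \left|{\omega}\right|\right)}{2} & \text{for}\: \omega > -6 \wedge \omega < 6 \\0 & \text{otherwise} \end{cases}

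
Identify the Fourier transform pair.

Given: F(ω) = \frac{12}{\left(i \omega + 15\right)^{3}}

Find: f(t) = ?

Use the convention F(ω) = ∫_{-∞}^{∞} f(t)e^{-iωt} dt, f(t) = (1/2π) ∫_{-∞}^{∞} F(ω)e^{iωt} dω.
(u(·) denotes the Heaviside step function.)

f(t) = 6 t^{2} e^{- 15 t} u\left(t\right)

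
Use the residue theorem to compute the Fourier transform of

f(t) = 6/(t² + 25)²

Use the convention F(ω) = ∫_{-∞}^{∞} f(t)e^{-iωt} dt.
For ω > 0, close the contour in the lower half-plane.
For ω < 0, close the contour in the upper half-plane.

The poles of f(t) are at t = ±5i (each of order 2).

Let g(z) = f(z)e^{-iωz}; for large |z| the factor e^{-iωz} decays in the lower half-plane when ω > 0 and in the upper half-plane when ω < 0.

Case ω > 0 (lower half-plane, clockwise contour ⇒ F(ω) = -2πi·ΣRes):
  Res_{z = - 5 i} g(z) = \frac{3 i \left(5 \omega + 1\right) e^{- 5 \omega}}{250} (pole of order 2)
  F(ω) = -2πi·ΣRes = \frac{3 \pi \left(5 \omega + 1\right) e^{- 5 \omega}}{125}

Case ω < 0 (upper half-plane, counterclockwise contour ⇒ F(ω) = +2πi·ΣRes):
  Res_{z = 5 i} g(z) = \frac{3 i \left(5 \omega - 1\right) e^{5 \omega}}{250} (pole of order 2)
  F(ω) = 2πi·ΣRes = \frac{3 \pi \left(1 - 5 \omega\right) e^{5 \omega}}{125}

Both cases combine into a single formula in |ω|:

F(ω) = \frac{3 \pi \left(5 \left|{\omega}\right| + 1\right) e^{- 5 \left|{\omega}\right|}}{125}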